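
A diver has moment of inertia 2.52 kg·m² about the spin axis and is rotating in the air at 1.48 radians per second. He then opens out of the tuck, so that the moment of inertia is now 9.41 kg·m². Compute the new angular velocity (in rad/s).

No external torque acts about the spin axis, so angular momentum is conserved.
ω₂ = I₁ω₁ / I₂ = (2.520)(1.48 rad/s) / (9.410) = 0.3963 rad/s.

ω₂ ≈ 0.396 rad/s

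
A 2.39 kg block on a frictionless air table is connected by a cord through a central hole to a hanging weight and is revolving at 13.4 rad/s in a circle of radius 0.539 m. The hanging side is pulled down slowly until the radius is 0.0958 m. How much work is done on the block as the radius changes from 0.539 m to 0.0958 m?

W ≈ 1910 J

The constraining force is radial, so m r² ω about the center is conserved.
ω₂ = ω₁ (r₁/r₂)² = (13.4)(0.539/0.0958)² = 424.2 rad/s.
W = ΔKE = ½m(v₂² − v₁²) = 1911 J.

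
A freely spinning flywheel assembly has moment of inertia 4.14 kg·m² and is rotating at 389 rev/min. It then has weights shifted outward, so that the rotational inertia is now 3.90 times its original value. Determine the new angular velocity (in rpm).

ω₂ ≈ 99.7 rpm

With no external torque about the axis, L is conserved: I₁ω₁ = I₂ω₂.
I₂ = 3.90 × 4.14 = 16.15 kg·m².
ω₂ = I₁ω₁ / I₂ = (4.140)(389 rpm) / (16.15) = 99.74 rpm.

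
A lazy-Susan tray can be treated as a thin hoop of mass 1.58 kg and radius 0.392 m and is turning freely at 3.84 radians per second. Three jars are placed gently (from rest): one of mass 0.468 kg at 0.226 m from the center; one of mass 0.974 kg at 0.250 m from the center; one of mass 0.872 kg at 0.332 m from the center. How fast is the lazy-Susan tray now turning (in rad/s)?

No external torque acts about the center; L_before = L_after.
I_p = (1.58)(0.392)² = 0.2428 kg·m².
Added inertia Σmr² = (0.468)(0.226)² + (0.974)(0.250)² + (0.872)(0.332)² = 0.1809 kg·m²; I_f = 0.2428 + 0.1809 = 0.4237 kg·m².
ω_f = I_p ω_i / I_f = (0.2428)(3.84) / 0.4237 = 2.200 rad/s.

ω_f ≈ 2.20 rad/s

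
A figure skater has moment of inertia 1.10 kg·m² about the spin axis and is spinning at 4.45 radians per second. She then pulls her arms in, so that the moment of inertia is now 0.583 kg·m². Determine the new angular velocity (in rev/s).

Angular momentum about the spin axis is conserved since the torque about it is zero.
ω₂ = I₁ω₁ / I₂ = (1.100)(4.45 rad/s) / (0.5830) = 8.396 rad/s = 1.336 rev/s.

ω₂ ≈ 1.34 rev/s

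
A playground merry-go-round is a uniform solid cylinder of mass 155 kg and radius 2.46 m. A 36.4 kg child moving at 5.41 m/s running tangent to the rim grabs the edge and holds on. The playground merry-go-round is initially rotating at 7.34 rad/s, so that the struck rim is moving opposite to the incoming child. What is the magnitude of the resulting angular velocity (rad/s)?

|ω_f| ≈ 4.29 rad/s

The axle reaction passes through the axle and exerts no torque about it; angular momentum about the axle is conserved through the impact.
I_p = ½(155)(2.46)² = 469.0 kg·m². Taking the sense of the child's angular momentum as positive, L_{child} = m v R = (36.4)(5.41)(2.46) = 484.4 kg·m²/s.
L_i = −I_p ω_p + m v R = −(469.0)(7.34) + 484.4 = -2958 kg·m²/s.
After sticking, I_f = I_p + m R² = 469.0 + (36.4)(2.46)² = 689.3 kg·m².
ω_f = L_i / I_f = -2958 / 689.3 = -4.291 rad/s.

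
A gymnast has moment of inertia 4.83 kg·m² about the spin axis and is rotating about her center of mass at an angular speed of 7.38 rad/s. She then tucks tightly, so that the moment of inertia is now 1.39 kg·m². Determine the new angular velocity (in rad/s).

With no external torque about the axis, L is conserved: I₁ω₁ = I₂ω₂.
ω₂ = I₁ω₁ / I₂ = (4.830)(7.38 rad/s) / (1.390) = 25.64 rad/s.

ω₂ ≈ 25.6 rad/s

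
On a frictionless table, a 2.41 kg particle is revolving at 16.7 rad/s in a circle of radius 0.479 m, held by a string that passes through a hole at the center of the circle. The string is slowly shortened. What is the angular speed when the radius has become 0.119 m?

ω₂ ≈ 271 rad/s

The constraining force is radial, so m r² ω about the center is conserved.
ω₂ = ω₁ (r₁/r₂)² = (16.7)(0.479/0.119)² = 270.6 rad/s.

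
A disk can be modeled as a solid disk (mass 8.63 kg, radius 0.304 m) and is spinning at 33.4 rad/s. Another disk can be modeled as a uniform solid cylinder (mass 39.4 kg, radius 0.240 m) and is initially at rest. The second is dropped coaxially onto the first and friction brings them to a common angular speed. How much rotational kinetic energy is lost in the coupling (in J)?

ΔKE lost ≈ 165 J

The coupling torques are internal; angular momentum about the shared axis is conserved.
Moments of inertia: I_A = ½(8.63)(0.304)² = 0.3988 kg·m²; I_B = ½(39.4)(0.240)² = 1.135 kg·m².
Taking A's sense as positive: L = (0.3988)(33.4) = 13.32 kg·m²·rad/s.
Combined I = 0.3988 + 1.135 = 1.533 kg·m².
ω_f = L / I = 13.32 / 1.533 = 8.685 rad/s.
KE_i = ½ΣIω² = 222.4 J; KE_f = ½(1.533)(8.685)² = 57.84 J.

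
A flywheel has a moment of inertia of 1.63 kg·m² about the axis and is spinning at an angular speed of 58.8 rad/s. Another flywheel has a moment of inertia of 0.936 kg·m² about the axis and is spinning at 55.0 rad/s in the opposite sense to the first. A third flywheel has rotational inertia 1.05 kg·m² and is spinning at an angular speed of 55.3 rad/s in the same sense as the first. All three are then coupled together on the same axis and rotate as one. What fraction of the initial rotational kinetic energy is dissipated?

fraction ≈ 0.752

The coupling torques are internal; angular momentum about the shared axis is conserved.
Taking A's sense as positive: L = (1.630)(58.8) − (0.9360)(55.0) + (1.050)(55.3) = 102.4 kg·m²·rad/s.
Combined I = 1.630 + 0.9360 + 1.050 = 3.616 kg·m².
ω_f = L / I = 102.4 / 3.616 = 28.33 rad/s.
KE_i = ½ΣIω² = 5839 J; KE_f = ½(3.616)(28.33)² = 1451 J.
Fraction dissipated = (KE_i − KE_f)/KE_i = 0.7515.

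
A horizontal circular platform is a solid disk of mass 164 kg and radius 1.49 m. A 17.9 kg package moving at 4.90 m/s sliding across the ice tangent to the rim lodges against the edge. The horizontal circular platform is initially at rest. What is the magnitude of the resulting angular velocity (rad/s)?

About the central axle the impulsive forces during the collision are internal, so angular momentum about that axis is conserved.
I_p = ½(164)(1.49)² = 182.0 kg·m². Taking the sense of the package's angular momentum as positive, L_{package} = m v R = (17.9)(4.90)(1.49) = 130.7 kg·m²/s.
L_i = 0 + 130.7 = 130.7 kg·m²/s.
After sticking, I_f = I_p + m R² = 182.0 + (17.9)(1.49)² = 221.8 kg·m².
ω_f = L_i / I_f = 130.7 / 221.8 = 0.5892 rad/s.

|ω_f| ≈ 0.589 rad/s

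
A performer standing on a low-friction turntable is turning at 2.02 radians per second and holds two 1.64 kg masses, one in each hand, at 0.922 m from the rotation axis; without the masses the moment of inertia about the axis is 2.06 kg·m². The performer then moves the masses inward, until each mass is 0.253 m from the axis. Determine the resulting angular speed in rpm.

ω₂ ≈ 41.2 rpm

No external torque acts about the spin axis, so angular momentum is conserved.
I₁ = 2.06 + 2(1.64)(0.922)² = 4.848 kg·m²; I₂ = 2.06 + 2(1.64)(0.253)² = 2.270 kg·m².
ω₂ = I₁ω₁ / I₂ = (4.848)(2.02 rad/s) / (2.270) = 4.314 rad/s = 41.20 rpm.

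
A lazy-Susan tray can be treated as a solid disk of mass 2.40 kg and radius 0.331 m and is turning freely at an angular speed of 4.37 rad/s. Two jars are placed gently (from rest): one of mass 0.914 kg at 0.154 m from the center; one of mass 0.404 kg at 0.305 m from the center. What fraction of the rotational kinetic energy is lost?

The added mass arrives with no angular momentum about the center, and any external torque about the center is negligible, so the system's angular momentum is conserved.
I_p = ½(2.40)(0.331)² = 0.1315 kg·m².
Added inertia Σmr² = (0.914)(0.154)² + (0.404)(0.305)² = 0.05926 kg·m²; I_f = 0.1315 + 0.05926 = 0.1907 kg·m².
ω_f = I_p ω_i / I_f = (0.1315)(4.37) / 0.1907 = 3.012 rad/s.
KE_i = ½(0.1315)(4.370 rad/s)² = 1.255 J; KE_f = ½(0.1907)(3.012)² = 0.8653 J.
Fraction lost = 0.3107.

fraction ≈ 0.311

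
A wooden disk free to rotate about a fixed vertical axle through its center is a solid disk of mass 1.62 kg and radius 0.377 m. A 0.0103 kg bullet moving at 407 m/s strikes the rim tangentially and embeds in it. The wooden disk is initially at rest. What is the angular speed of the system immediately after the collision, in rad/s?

|ω_f| ≈ 13.6 rad/s

About the axle the impulsive forces during the collision are internal, so angular momentum about that axis is conserved.
I_p = ½(1.62)(0.377)² = 0.1151 kg·m². Taking the sense of the bullet's angular momentum as positive, L_{bullet} = m v R = (0.0103)(407)(0.377) = 1.580 kg·m²/s.
L_i = 0 + 1.580 = 1.580 kg·m²/s.
After sticking, I_f = I_p + m R² = 0.1151 + (0.0103)(0.377)² = 0.1166 kg·m².
ω_f = L_i / I_f = 1.580 / 0.1166 = 13.56 rad/s.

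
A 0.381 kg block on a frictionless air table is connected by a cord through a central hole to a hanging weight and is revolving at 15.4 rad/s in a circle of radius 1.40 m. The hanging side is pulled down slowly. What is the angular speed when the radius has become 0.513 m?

No torque about the axis ⇒ m r₁² ω₁ = m r₂² ω₂.
ω₂ = ω₁ (r₁/r₂)² = (15.4)(1.40/0.513)² = 114.7 rad/s.

ω₂ ≈ 115 rad/s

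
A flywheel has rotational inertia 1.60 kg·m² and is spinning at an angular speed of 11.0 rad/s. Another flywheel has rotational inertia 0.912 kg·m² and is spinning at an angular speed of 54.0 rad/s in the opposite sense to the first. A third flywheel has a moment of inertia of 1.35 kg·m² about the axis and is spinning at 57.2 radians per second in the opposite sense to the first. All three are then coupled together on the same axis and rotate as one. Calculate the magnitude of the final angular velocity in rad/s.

|ω_f| ≈ 28.2 rad/s

No external torque acts about the common axis, so total angular momentum is conserved.
Taking A's sense as positive: L = (1.600)(11.0) − (0.9120)(54.0) − (1.350)(57.2) = -108.9 kg·m²·rad/s.
Combined I = 1.600 + 0.9120 + 1.350 = 3.862 kg·m².
ω_f = L / I = -108.9 / 3.862 = -28.19 rad/s.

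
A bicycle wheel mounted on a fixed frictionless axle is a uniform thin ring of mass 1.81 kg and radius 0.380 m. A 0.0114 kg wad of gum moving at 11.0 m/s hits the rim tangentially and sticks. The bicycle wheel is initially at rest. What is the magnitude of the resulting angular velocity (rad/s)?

About the axle the impulsive forces during the collision are internal, so angular momentum about that axis is conserved.
I_p = (1.81)(0.380)² = 0.2614 kg·m². Taking the sense of the wad of gum's angular momentum as positive, L_{wad} = m v R = (0.0114)(11.0)(0.380) = 0.04765 kg·m²/s.
L_i = 0 + 0.04765 = 0.04765 kg·m²/s.
After sticking, I_f = I_p + m R² = 0.2614 + (0.0114)(0.380)² = 0.2630 kg·m².
ω_f = L_i / I_f = 0.04765 / 0.2630 = 0.1812 rad/s.

|ω_f| ≈ 0.181 rad/s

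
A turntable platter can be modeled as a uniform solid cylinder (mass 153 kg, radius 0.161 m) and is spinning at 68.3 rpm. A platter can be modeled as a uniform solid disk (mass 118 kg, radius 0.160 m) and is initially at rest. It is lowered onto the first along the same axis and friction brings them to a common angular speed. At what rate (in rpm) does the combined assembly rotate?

No external torque acts about the common axis, so total angular momentum is conserved.
Moments of inertia: I_A = ½(153)(0.161)² = 1.983 kg·m²; I_B = ½(118)(0.160)² = 1.510 kg·m².
Taking A's sense as positive: L = (1.983)(68.3) = 135.4 kg·m²·rpm.
Combined I = 1.983 + 1.510 = 3.493 kg·m².
ω_f = L / I = 135.4 / 3.493 = 38.77 rpm.

|ω_f| ≈ 38.8 rpm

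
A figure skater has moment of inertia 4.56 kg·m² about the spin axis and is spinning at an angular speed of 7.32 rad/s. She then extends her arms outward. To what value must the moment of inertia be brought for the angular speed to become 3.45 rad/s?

I₂ ≈ 9.68 kg·m²

With no external torque about the axis, L is conserved: I₁ω₁ = I₂ω₂.
I₂ = I₁ω₁ / ω₂ = (4.56)(7.32) / (3.45) = 9.675 kg·m².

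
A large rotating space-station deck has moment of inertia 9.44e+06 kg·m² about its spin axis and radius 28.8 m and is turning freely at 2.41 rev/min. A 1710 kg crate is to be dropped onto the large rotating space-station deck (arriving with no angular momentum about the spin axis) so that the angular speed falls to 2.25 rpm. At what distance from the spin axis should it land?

No external torque acts about the spin axis; L_before = L_after.
I_p ω_i = (I_p + m r²) ω_f ⇒ m r² = I_p(ω_i/ω_f − 1) = 9.440e+06(2.41/2.25 − 1) = 6.713e+05 kg·m².
r = √(6.713e+05/1710) = 19.81 m.

r ≈ 19.8 m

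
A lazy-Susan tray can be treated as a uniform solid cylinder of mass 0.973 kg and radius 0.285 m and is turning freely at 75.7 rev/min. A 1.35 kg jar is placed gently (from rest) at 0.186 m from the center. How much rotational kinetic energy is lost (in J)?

energy lost ≈ 0.673 J

No external torque acts about the center; L_before = L_after.
I_p = ½(0.973)(0.285)² = 0.03952 kg·m².
Added inertia Σmr² = (1.35)(0.186)² = 0.04670 kg·m²; I_f = 0.03952 + 0.04670 = 0.08622 kg·m².
ω_f = I_p ω_i / I_f = (0.03952)(75.7) / 0.08622 = 34.69 rpm.
KE_i = ½(0.03952)(7.927 rad/s)² = 1.242 J; KE_f = ½(0.08622)(3.633)² = 0.5691 J.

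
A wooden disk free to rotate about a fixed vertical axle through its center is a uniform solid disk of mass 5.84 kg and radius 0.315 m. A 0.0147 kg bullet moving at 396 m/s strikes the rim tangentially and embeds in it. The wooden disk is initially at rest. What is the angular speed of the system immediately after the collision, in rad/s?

About the axle the impulsive forces during the collision are internal, so angular momentum about that axis is conserved.
I_p = ½(5.84)(0.315)² = 0.2897 kg·m². Taking the sense of the bullet's angular momentum as positive, L_{bullet} = m v R = (0.0147)(396)(0.315) = 1.834 kg·m²/s.
L_i = 0 + 1.834 = 1.834 kg·m²/s.
After sticking, I_f = I_p + m R² = 0.2897 + (0.0147)(0.315)² = 0.2912 kg·m².
ω_f = L_i / I_f = 1.834 / 0.2912 = 6.297 rad/s.

|ω_f| ≈ 6.30 rad/s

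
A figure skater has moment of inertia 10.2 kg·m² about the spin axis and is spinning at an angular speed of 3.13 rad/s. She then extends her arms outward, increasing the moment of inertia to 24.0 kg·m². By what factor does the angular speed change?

No external torque acts about the spin axis, so angular momentum is conserved.
ω₂/ω₁ = I₁/I₂ = 10.20 / 24.00 = 0.4250.

ω₂/ω₁ ≈ 0.425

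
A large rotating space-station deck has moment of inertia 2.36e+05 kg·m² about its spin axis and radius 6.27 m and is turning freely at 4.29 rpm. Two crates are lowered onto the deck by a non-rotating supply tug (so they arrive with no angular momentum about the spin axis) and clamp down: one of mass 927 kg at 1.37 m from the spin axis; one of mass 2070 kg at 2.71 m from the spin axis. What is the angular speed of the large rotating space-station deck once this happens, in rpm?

ω_f ≈ 4.00 rpm

The added mass arrives with no angular momentum about the spin axis, and any external torque about the spin axis is negligible, so the system's angular momentum is conserved.
Added inertia Σmr² = (927)(1.37)² + (2070)(2.71)² = 16940 kg·m²; I_f = 2.360e+05 + 16940 = 2.529e+05 kg·m².
ω_f = I_p ω_i / I_f = (2.360e+05)(4.29) / 2.529e+05 = 4.003 rpm.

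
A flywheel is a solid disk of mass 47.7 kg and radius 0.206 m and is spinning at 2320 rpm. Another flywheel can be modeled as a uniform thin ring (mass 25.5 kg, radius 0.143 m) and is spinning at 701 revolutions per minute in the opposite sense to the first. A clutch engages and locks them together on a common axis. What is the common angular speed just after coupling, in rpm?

|ω_f| ≈ 1290 rpm

The coupling torques are internal; angular momentum about the shared axis is conserved.
Moments of inertia: I_A = ½(47.7)(0.206)² = 1.012 kg·m²; I_B = (25.5)(0.143)² = 0.5214 kg·m².
Taking A's sense as positive: L = (1.012)(2320) − (0.5214)(701) = 1983 kg·m²·rpm.
Combined I = 1.012 + 0.5214 = 1.534 kg·m².
ω_f = L / I = 1983 / 1.534 = 1293 rpm.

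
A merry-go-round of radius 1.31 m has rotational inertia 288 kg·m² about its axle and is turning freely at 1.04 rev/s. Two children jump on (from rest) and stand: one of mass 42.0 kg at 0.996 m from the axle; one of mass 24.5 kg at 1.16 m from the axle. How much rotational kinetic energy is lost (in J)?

energy lost ≈ 1270 J

The added mass arrives with no angular momentum about the axle, and any external torque about the axle is negligible, so the system's angular momentum is conserved.
Added inertia Σmr² = (42.0)(0.996)² + (24.5)(1.16)² = 74.63 kg·m²; I_f = 288.0 + 74.63 = 362.6 kg·m².
ω_f = I_p ω_i / I_f = (288.0)(1.04) / 362.6 = 0.8260 rev/s.
KE_i = ½(288.0)(6.535 rad/s)² = 6149 J; KE_f = ½(362.6)(5.190)² = 4883 J.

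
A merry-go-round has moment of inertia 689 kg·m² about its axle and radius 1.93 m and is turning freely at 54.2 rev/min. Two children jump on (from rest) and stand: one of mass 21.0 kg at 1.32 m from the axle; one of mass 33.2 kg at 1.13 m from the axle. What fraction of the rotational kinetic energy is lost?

fraction ≈ 0.103

No external torque acts about the axle; L_before = L_after.
Added inertia Σmr² = (21.0)(1.32)² + (33.2)(1.13)² = 78.98 kg·m²; I_f = 689.0 + 78.98 = 768.0 kg·m².
ω_f = I_p ω_i / I_f = (689.0)(54.2) / 768.0 = 48.63 rpm.
KE_i = ½(689.0)(5.676 rad/s)² = 11100 J; KE_f = ½(768.0)(5.092)² = 9957 J.
Fraction lost = 0.1028.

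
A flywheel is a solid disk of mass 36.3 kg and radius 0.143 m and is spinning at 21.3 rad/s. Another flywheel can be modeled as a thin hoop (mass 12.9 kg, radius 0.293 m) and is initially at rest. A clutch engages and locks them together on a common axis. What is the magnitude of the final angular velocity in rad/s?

No external torque acts about the common axis, so total angular momentum is conserved.
Moments of inertia: I_A = ½(36.3)(0.143)² = 0.3711 kg·m²; I_B = (12.9)(0.293)² = 1.107 kg·m².
Taking A's sense as positive: L = (0.3711)(21.3) = 7.905 kg·m²·rad/s.
Combined I = 0.3711 + 1.107 = 1.479 kg·m².
ω_f = L / I = 7.905 / 1.479 = 5.347 rad/s.

|ω_f| ≈ 5.35 rad/s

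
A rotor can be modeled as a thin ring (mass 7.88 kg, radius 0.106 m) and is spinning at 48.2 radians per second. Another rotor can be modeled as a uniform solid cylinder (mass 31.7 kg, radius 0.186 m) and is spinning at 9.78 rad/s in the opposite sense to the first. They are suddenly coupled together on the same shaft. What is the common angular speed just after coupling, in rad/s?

|ω_f| ≈ 1.72 rad/s

No external torque acts about the common axis, so total angular momentum is conserved.
Moments of inertia: I_A = (7.88)(0.106)² = 0.08854 kg·m²; I_B = ½(31.7)(0.186)² = 0.5483 kg·m².
Taking A's sense as positive: L = (0.08854)(48.2) − (0.5483)(9.78) = -1.095 kg·m²·rad/s.
Combined I = 0.08854 + 0.5483 = 0.6369 kg·m².
ω_f = L / I = -1.095 / 0.6369 = -1.720 rad/s.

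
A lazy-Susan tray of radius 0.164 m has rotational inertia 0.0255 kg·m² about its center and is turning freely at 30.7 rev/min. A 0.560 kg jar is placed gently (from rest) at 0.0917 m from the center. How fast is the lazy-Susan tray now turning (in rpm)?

No external torque acts about the center; L_before = L_after.
Added inertia Σmr² = (0.560)(0.0917)² = 0.004709 kg·m²; I_f = 0.02550 + 0.004709 = 0.03021 kg·m².
ω_f = I_p ω_i / I_f = (0.02550)(30.7) / 0.03021 = 25.91 rpm.

ω_f ≈ 25.9 rpm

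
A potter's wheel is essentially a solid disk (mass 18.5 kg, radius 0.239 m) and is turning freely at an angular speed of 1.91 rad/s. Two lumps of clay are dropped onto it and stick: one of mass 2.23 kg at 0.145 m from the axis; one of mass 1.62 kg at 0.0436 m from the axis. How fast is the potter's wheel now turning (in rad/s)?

No external torque acts about the axis; L_before = L_after.
I_p = ½(18.5)(0.239)² = 0.5284 kg·m².
Added inertia Σmr² = (2.23)(0.145)² + (1.62)(0.0436)² = 0.04997 kg·m²; I_f = 0.5284 + 0.04997 = 0.5783 kg·m².
ω_f = I_p ω_i / I_f = (0.5284)(1.91) / 0.5783 = 1.745 rad/s.

ω_f ≈ 1.74 rad/s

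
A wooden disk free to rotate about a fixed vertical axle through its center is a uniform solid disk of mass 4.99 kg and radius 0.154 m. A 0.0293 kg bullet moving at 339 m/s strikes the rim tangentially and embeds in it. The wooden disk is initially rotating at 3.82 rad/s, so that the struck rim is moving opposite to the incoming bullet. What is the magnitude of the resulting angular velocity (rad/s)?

|ω_f| ≈ 21.8 rad/s

About the axle the impulsive forces during the collision are internal, so angular momentum about that axis is conserved.
I_p = ½(4.99)(0.154)² = 0.05917 kg·m². Taking the sense of the bullet's angular momentum as positive, L_{bullet} = m v R = (0.0293)(339)(0.154) = 1.530 kg·m²/s.
L_i = −I_p ω_p + m v R = −(0.05917)(3.82) + 1.530 = 1.304 kg·m²/s.
After sticking, I_f = I_p + m R² = 0.05917 + (0.0293)(0.154)² = 0.05987 kg·m².
ω_f = L_i / I_f = 1.304 / 0.05987 = 21.78 rad/s.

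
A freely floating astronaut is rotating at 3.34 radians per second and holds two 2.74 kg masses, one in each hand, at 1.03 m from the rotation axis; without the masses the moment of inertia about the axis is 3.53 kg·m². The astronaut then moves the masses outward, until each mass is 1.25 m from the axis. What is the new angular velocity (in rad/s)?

With no external torque about the axis, L is conserved: I₁ω₁ = I₂ω₂.
I₁ = 3.53 + 2(2.74)(1.03)² = 9.344 kg·m²; I₂ = 3.53 + 2(2.74)(1.25)² = 12.09 kg·m².
ω₂ = I₁ω₁ / I₂ = (9.344)(3.34 rad/s) / (12.09) = 2.581 rad/s.

ω₂ ≈ 2.58 rad/s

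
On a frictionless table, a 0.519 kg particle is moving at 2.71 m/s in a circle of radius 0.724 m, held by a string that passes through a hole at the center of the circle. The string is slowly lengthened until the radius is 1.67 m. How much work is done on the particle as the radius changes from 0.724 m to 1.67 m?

Central (radial) force ⇒ zero torque about the center ⇒ m v r is constant.
v₂ = v₁ r₁ / r₂ = (2.71)(0.724) / (1.67) = 1.175 m/s.
W = ΔKE = ½m(v₂² − v₁²) = -1.548 J.

W ≈ -1.55 J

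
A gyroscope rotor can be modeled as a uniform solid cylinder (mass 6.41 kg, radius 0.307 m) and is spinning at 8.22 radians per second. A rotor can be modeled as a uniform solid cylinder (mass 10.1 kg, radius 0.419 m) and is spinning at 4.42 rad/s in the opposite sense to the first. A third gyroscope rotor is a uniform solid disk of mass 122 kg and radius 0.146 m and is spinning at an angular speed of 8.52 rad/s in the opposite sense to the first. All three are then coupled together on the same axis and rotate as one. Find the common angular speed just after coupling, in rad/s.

|ω_f| ≈ 5.03 rad/s

The coupling torques are internal; angular momentum about the shared axis is conserved.
Moments of inertia: I_A = ½(6.41)(0.307)² = 0.3021 kg·m²; I_B = ½(10.1)(0.419)² = 0.8866 kg·m²; I_C = ½(122)(0.146)² = 1.300 kg·m².
Taking A's sense as positive: L = (0.3021)(8.22) − (0.8866)(4.42) − (1.300)(8.52) = -12.51 kg·m²·rad/s.
Combined I = 0.3021 + 0.8866 + 1.300 = 2.489 kg·m².
ω_f = L / I = -12.51 / 2.489 = -5.028 rad/s.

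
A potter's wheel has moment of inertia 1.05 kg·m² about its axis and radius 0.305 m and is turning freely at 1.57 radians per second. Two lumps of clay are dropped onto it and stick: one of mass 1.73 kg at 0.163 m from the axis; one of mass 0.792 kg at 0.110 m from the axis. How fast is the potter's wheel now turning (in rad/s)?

ω_f ≈ 1.49 rad/s

No external torque acts about the axis; L_before = L_after.
Added inertia Σmr² = (1.73)(0.163)² + (0.792)(0.110)² = 0.05555 kg·m²; I_f = 1.050 + 0.05555 = 1.106 kg·m².
ω_f = I_p ω_i / I_f = (1.050)(1.57) / 1.106 = 1.491 rad/s.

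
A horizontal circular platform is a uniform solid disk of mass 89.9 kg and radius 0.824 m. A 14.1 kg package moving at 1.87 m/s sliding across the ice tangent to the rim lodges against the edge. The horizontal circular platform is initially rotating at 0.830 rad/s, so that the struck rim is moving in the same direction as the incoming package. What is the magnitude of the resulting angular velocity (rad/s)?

The axle reaction passes through the central axle and exerts no torque about it; angular momentum about the central axle is conserved through the impact.
I_p = ½(89.9)(0.824)² = 30.52 kg·m². Taking the sense of the package's angular momentum as positive, L_{package} = m v R = (14.1)(1.87)(0.824) = 21.73 kg·m²/s.
L_i = +I_p ω_p + m v R = +(30.52)(0.830) + 21.73 = 47.06 kg·m²/s.
After sticking, I_f = I_p + m R² = 30.52 + (14.1)(0.824)² = 40.09 kg·m².
ω_f = L_i / I_f = 47.06 / 40.09 = 1.174 rad/s.

|ω_f| ≈ 1.17 rad/s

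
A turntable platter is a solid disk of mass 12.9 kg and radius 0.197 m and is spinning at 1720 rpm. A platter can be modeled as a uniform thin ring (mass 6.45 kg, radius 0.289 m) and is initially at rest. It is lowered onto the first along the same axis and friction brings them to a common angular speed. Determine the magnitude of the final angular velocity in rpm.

The coupling torques are internal; angular momentum about the shared axis is conserved.
Moments of inertia: I_A = ½(12.9)(0.197)² = 0.2503 kg·m²; I_B = (6.45)(0.289)² = 0.5387 kg·m².
Taking A's sense as positive: L = (0.2503)(1720) = 430.5 kg·m²·rpm.
Combined I = 0.2503 + 0.5387 = 0.7890 kg·m².
ω_f = L / I = 430.5 / 0.7890 = 545.7 rpm.

|ω_f| ≈ 546 rpm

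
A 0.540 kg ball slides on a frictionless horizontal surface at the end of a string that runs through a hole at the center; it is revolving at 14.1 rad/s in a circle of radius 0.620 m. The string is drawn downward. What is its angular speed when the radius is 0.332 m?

ω₂ ≈ 49.2 rad/s

No torque about the axis ⇒ m r₁² ω₁ = m r₂² ω₂.
ω₂ = ω₁ (r₁/r₂)² = (14.1)(0.620/0.332)² = 49.17 rad/s.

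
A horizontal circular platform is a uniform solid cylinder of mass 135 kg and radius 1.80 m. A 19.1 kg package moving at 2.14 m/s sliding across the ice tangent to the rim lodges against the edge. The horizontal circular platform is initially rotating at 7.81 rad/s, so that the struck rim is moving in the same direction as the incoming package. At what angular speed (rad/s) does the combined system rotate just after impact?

About the central axle the impulsive forces during the collision are internal, so angular momentum about that axis is conserved.
I_p = ½(135)(1.80)² = 218.7 kg·m². Taking the sense of the package's angular momentum as positive, L_{package} = m v R = (19.1)(2.14)(1.80) = 73.57 kg·m²/s.
L_i = +I_p ω_p + m v R = +(218.7)(7.81) + 73.57 = 1782 kg·m²/s.
After sticking, I_f = I_p + m R² = 218.7 + (19.1)(1.80)² = 280.6 kg·m².
ω_f = L_i / I_f = 1782 / 280.6 = 6.350 rad/s.

|ω_f| ≈ 6.35 rad/s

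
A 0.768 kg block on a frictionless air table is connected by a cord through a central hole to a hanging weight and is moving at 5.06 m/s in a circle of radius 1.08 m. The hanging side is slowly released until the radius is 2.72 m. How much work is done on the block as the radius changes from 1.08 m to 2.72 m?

W ≈ -8.28 J

The only horizontal force on the mass is along the cord (radial), so it exerts no torque about the hole and angular momentum m v r is conserved.
v₂ = v₁ r₁ / r₂ = (5.06)(1.08) / (2.72) = 2.009 m/s.
W = ΔKE = ½m(v₂² − v₁²) = -8.282 J.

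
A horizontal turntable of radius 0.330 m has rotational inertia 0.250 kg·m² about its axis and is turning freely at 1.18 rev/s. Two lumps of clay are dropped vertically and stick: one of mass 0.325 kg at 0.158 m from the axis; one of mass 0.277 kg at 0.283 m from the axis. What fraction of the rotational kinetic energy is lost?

The added mass arrives with no angular momentum about the axis, and any external torque about the axis is negligible, so the system's angular momentum is conserved.
Added inertia Σmr² = (0.325)(0.158)² + (0.277)(0.283)² = 0.03030 kg·m²; I_f = 0.2500 + 0.03030 = 0.2803 kg·m².
ω_f = I_p ω_i / I_f = (0.2500)(1.18) / 0.2803 = 1.052 rev/s.
KE_i = ½(0.2500)(7.414 rad/s)² = 6.871 J; KE_f = ½(0.2803)(6.613)² = 6.128 J.
Fraction lost = 0.1081.

fraction ≈ 0.108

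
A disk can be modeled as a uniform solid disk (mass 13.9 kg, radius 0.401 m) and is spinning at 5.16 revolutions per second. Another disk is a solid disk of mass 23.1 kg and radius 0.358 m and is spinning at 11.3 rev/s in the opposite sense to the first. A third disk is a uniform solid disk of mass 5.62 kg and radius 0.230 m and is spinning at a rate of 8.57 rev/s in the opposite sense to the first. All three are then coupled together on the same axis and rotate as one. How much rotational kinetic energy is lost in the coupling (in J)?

ΔKE lost ≈ 3460 J

No external torque acts about the common axis, so total angular momentum is conserved.
Moments of inertia: I_A = ½(13.9)(0.401)² = 1.118 kg·m²; I_B = ½(23.1)(0.358)² = 1.480 kg·m²; I_C = ½(5.62)(0.230)² = 0.1486 kg·m².
Taking A's sense as positive: L = (1.118)(5.16) − (1.480)(11.3) − (0.1486)(8.57) = -12.23 kg·m²·rev/s.
Combined I = 1.118 + 1.480 + 0.1486 = 2.747 kg·m².
ω_f = L / I = -12.23 / 2.747 = -4.455 rev/s.
KE_i = ½ΣIω² = 4534 J; KE_f = ½(2.747)(27.99)² = 1076 J.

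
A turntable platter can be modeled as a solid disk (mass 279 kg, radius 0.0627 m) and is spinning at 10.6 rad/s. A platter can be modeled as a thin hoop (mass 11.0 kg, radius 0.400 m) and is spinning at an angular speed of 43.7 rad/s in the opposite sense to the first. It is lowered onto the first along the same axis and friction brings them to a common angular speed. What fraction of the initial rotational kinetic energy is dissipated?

No external torque acts about the common axis, so total angular momentum is conserved.
Moments of inertia: I_A = ½(279)(0.0627)² = 0.5484 kg·m²; I_B = (11.0)(0.400)² = 1.760 kg·m².
Taking A's sense as positive: L = (0.5484)(10.6) − (1.760)(43.7) = -71.10 kg·m²·rad/s.
Combined I = 0.5484 + 1.760 = 2.308 kg·m².
ω_f = L / I = -71.10 / 2.308 = -30.80 rad/s.
KE_i = ½ΣIω² = 1711 J; KE_f = ½(2.308)(30.80)² = 1095 J.
Fraction dissipated = (KE_i − KE_f)/KE_i = 0.3602.

fraction ≈ 0.360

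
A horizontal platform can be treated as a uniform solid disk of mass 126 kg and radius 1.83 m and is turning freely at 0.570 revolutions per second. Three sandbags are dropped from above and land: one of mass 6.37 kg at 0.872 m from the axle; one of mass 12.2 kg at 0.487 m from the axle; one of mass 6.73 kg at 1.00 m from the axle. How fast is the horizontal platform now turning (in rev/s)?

ω_f ≈ 0.533 rev/s

No external torque acts about the axle; L_before = L_after.
I_p = ½(126)(1.83)² = 211.0 kg·m².
Added inertia Σmr² = (6.37)(0.872)² + (12.2)(0.487)² + (6.73)(1.00)² = 14.47 kg·m²; I_f = 211.0 + 14.47 = 225.4 kg·m².
ω_f = I_p ω_i / I_f = (211.0)(0.570) / 225.4 = 0.5334 rev/s.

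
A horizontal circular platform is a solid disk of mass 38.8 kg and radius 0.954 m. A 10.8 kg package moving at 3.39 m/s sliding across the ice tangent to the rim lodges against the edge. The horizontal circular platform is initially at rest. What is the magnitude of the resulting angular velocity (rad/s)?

The axle reaction passes through the central axle and exerts no torque about it; angular momentum about the central axle is conserved through the impact.
I_p = ½(38.8)(0.954)² = 17.66 kg·m². Taking the sense of the package's angular momentum as positive, L_{package} = m v R = (10.8)(3.39)(0.954) = 34.93 kg·m²/s.
L_i = 0 + 34.93 = 34.93 kg·m²/s.
After sticking, I_f = I_p + m R² = 17.66 + (10.8)(0.954)² = 27.49 kg·m².
ω_f = L_i / I_f = 34.93 / 27.49 = 1.271 rad/s.

|ω_f| ≈ 1.27 rad/s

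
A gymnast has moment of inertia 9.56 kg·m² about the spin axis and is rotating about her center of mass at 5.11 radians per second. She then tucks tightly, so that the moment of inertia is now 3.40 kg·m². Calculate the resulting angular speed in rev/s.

With no external torque about the axis, L is conserved: I₁ω₁ = I₂ω₂.
ω₂ = I₁ω₁ / I₂ = (9.560)(5.11 rad/s) / (3.400) = 14.37 rad/s = 2.287 rev/s.

ω₂ ≈ 2.29 rev/s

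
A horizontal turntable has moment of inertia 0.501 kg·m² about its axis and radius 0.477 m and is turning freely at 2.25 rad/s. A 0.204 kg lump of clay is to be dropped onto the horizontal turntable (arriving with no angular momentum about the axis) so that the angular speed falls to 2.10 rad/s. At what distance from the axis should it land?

r ≈ 0.419 m

The added mass arrives with no angular momentum about the axis, and any external torque about the axis is negligible, so the system's angular momentum is conserved.
I_p ω_i = (I_p + m r²) ω_f ⇒ m r² = I_p(ω_i/ω_f − 1) = 0.5010(2.25/2.10 − 1) = 0.03579 kg·m².
r = √(0.03579/0.204) = 0.4188 m.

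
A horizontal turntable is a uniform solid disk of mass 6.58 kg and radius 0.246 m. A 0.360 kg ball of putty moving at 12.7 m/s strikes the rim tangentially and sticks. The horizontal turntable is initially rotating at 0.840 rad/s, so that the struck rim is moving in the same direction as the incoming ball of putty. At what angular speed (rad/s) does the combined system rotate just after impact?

|ω_f| ≈ 5.85 rad/s

About the axle the impulsive forces during the collision are internal, so angular momentum about that axis is conserved.
I_p = ½(6.58)(0.246)² = 0.1991 kg·m². Taking the sense of the ball of putty's angular momentum as positive, L_{ball} = m v R = (0.360)(12.7)(0.246) = 1.125 kg·m²/s.
L_i = +I_p ω_p + m v R = +(0.1991)(0.840) + 1.125 = 1.292 kg·m²/s.
After sticking, I_f = I_p + m R² = 0.1991 + (0.360)(0.246)² = 0.2209 kg·m².
ω_f = L_i / I_f = 1.292 / 0.2209 = 5.849 rad/s.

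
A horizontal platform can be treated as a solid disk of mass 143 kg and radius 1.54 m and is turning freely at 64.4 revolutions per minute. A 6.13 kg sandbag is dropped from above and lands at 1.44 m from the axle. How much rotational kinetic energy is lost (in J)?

No external torque acts about the axle; L_before = L_after.
I_p = ½(143)(1.54)² = 169.6 kg·m².
Added inertia Σmr² = (6.13)(1.44)² = 12.71 kg·m²; I_f = 169.6 + 12.71 = 182.3 kg·m².
ω_f = I_p ω_i / I_f = (169.6)(64.4) / 182.3 = 59.91 rpm.
KE_i = ½(169.6)(6.744 rad/s)² = 3856 J; KE_f = ½(182.3)(6.274)² = 3587 J.

energy lost ≈ 269 J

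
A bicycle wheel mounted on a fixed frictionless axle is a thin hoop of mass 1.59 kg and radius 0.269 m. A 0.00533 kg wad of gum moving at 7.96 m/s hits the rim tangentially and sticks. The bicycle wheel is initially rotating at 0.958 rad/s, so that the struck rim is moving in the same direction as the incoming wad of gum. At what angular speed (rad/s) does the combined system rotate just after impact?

About the axle the impulsive forces during the collision are internal, so angular momentum about that axis is conserved.
I_p = (1.59)(0.269)² = 0.1151 kg·m². Taking the sense of the wad of gum's angular momentum as positive, L_{wad} = m v R = (0.00533)(7.96)(0.269) = 0.01141 kg·m²/s.
L_i = +I_p ω_p + m v R = +(0.1151)(0.958) + 0.01141 = 0.1216 kg·m²/s.
After sticking, I_f = I_p + m R² = 0.1151 + (0.00533)(0.269)² = 0.1154 kg·m².
ω_f = L_i / I_f = 0.1216 / 0.1154 = 1.054 rad/s.

|ω_f| ≈ 1.05 rad/s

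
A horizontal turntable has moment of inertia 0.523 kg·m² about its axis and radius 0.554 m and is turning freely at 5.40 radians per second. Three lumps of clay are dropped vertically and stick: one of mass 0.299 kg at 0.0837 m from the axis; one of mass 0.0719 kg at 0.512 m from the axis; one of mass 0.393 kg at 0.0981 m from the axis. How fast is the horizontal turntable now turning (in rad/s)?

The added mass arrives with no angular momentum about the axis, and any external torque about the axis is negligible, so the system's angular momentum is conserved.
Added inertia Σmr² = (0.299)(0.0837)² + (0.0719)(0.512)² + (0.393)(0.0981)² = 0.02472 kg·m²; I_f = 0.5230 + 0.02472 = 0.5477 kg·m².
ω_f = I_p ω_i / I_f = (0.5230)(5.40) / 0.5477 = 5.156 rad/s.

ω_f ≈ 5.16 rad/s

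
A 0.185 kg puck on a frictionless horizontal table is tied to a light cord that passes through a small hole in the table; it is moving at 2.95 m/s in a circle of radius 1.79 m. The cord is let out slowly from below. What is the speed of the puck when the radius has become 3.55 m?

The only horizontal force on the mass is along the cord (radial), so it exerts no torque about the hole and angular momentum m v r is conserved.
v₂ = v₁ r₁ / r₂ = (2.95)(1.79) / (3.55) = 1.487 m/s.

v₂ ≈ 1.49 m/s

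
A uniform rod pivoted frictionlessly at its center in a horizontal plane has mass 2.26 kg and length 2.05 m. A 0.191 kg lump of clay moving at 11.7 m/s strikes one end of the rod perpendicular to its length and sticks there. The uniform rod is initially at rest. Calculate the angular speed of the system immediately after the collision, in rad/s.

|ω_f| ≈ 2.31 rad/s

The axle reaction passes through the pivot and exerts no torque about it; angular momentum about the pivot is conserved through the impact.
I_p = (1/12)(2.26)(2.05)² = 0.7915 kg·m². Taking the sense of the lump of clay's angular momentum as positive, L_{lump} = m v R = (0.191)(11.7)(2.05/2) = 2.291 kg·m²/s.
L_i = 0 + 2.291 = 2.291 kg·m²/s.
After sticking, I_f = I_p + m R² = 0.7915 + (0.191)(2.05/2)² = 0.9921 kg·m².
ω_f = L_i / I_f = 2.291 / 0.9921 = 2.309 rad/s.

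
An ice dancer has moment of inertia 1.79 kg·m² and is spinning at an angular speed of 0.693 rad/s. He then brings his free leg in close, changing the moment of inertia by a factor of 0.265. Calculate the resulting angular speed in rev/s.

ω₂ ≈ 0.416 rev/s

Angular momentum about the spin axis is conserved since the torque about it is zero.
I₂ = 0.265 × 1.79 = 0.4744 kg·m².
ω₂ = I₁ω₁ / I₂ = (1.790)(0.693 rad/s) / (0.4744) = 2.615 rad/s = 0.4162 rev/s.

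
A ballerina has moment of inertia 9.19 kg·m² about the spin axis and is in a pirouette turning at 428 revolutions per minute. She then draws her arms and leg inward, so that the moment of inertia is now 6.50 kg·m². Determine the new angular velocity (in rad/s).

No external torque acts about the spin axis, so angular momentum is conserved.
ω₂ = I₁ω₁ / I₂ = (9.190)(428 rpm) / (6.500) = 605.1 rpm = 63.37 rad/s.

ω₂ ≈ 63.4 rad/s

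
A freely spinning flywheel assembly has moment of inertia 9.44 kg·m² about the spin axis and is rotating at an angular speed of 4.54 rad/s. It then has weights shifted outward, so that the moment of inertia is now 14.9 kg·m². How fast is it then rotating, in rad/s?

Angular momentum about the spin axis is conserved since the torque about it is zero.
ω₂ = I₁ω₁ / I₂ = (9.440)(4.54 rad/s) / (14.90) = 2.876 rad/s.

ω₂ ≈ 2.88 rad/s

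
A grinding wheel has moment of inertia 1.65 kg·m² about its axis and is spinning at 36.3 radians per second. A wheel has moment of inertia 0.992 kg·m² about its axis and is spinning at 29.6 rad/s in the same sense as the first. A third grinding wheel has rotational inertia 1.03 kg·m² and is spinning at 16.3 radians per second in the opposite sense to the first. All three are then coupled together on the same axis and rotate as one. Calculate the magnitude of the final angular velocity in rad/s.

|ω_f| ≈ 19.7 rad/s

The coupling torques are internal; angular momentum about the shared axis is conserved.
Taking A's sense as positive: L = (1.650)(36.3) + (0.9920)(29.6) − (1.030)(16.3) = 72.47 kg·m²·rad/s.
Combined I = 1.650 + 0.9920 + 1.030 = 3.672 kg·m².
ω_f = L / I = 72.47 / 3.672 = 19.74 rad/s.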